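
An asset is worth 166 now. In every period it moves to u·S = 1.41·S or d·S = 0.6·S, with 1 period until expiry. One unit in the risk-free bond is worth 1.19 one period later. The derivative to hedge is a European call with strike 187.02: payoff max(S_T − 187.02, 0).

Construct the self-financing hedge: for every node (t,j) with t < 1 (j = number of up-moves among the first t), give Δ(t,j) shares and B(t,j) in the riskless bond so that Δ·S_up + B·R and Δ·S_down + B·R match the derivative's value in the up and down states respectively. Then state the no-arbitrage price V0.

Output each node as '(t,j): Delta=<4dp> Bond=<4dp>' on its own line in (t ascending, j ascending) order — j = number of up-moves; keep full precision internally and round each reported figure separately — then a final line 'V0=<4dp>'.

The replicating-portfolio and risk-neutral prices coincide; use p* = (1.19−0.6)/(1.41−0.6) = 0.7284 for the latter.
Terminal values V(1,·): V(1,0)=0.0000, V(1,1)=47.0400
  t=0,j=0: stock 166.0000 → up 234.0600 (V=47.0400), down 99.6000 (V=0.0000). Price 28.7930; hedge Δ=0.3498, bond B=-29.2810.
Each (Δ,B) replicates both successor values, so the strategy is self-financing and V0 is arbitrage-free.

(0,0): Delta=0.3498 Bond=-29.2810
V0=28.7930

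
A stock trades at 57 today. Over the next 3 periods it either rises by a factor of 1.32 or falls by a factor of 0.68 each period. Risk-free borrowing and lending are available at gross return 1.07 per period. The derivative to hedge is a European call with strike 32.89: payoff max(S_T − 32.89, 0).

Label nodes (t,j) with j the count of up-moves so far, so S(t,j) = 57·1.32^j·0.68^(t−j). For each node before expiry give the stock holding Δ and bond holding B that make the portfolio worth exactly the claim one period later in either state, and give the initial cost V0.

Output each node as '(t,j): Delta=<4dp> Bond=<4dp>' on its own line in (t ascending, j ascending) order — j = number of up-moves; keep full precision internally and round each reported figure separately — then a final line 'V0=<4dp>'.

(0,0): Delta=0.9453 Bond=-23.0029
(1,0): Delta=0.7797 Bond=-18.1949
(1,1): Delta=1.0000 Bond=-28.7274
(2,0): Delta=0.1127 Bond=-1.8877
(2,1): Delta=1.0000 Bond=-30.7383
(2,2): Delta=1.0000 Bond=-30.7383
V0=30.8802

Risk-neutral probability p* = (R−d)/(u−d) = (1.07−0.68)/(1.32−0.68) = 0.6094.
Terminal payoffs: V(3,0)=0.0000, V(3,1)=1.9010, V(3,2)=34.6454, V(3,3)=98.2082
  t=2,j=0: stock 26.3568 → up 34.7910 (V=1.9010), down 17.9226 (V=0.0000). Price 1.0826; hedge Δ=0.1127, bond B=-1.8877.
  t=2,j=1: stock 51.1632 → up 67.5354 (V=34.6454), down 34.7910 (V=1.9010). Price 20.4249; hedge Δ=1.0000, bond B=-30.7383.
  t=2,j=2: stock 99.3168 → up 131.0982 (V=98.2082), down 67.5354 (V=34.6454). Price 68.5785; hedge Δ=1.0000, bond B=-30.7383.
  t=1,j=0: stock 38.7600 → up 51.1632 (V=20.4249), down 26.3568 (V=1.0826). Price 12.0274; hedge Δ=0.7797, bond B=-18.1949.
  t=1,j=1: stock 75.2400 → up 99.3168 (V=68.5785), down 51.1632 (V=20.4249). Price 46.5126; hedge Δ=1.0000, bond B=-28.7274.
  t=0,j=0: stock 57.0000 → up 75.2400 (V=46.5126), down 38.7600 (V=12.0274). Price 30.8802; hedge Δ=0.9453, bond B=-23.0029.
Root portfolio cost Δ·57+B reproduces V0=30.8802.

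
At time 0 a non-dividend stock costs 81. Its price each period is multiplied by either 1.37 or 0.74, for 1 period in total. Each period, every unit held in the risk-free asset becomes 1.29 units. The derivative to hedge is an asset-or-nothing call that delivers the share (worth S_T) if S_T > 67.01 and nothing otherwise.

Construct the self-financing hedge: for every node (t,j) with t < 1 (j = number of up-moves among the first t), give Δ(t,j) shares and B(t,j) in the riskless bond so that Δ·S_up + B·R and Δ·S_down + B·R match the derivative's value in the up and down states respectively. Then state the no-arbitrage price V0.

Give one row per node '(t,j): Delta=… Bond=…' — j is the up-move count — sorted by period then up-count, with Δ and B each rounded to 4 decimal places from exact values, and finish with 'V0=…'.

(0,0): Delta=2.1746 Bond=-101.0432
V0=75.0997

No-arbitrage ⇒ martingale measure with p* = (R−d)/(u−d) = 0.8730.
Payoff layer (t=1): V(1,0)=0.0000, V(1,1)=110.9700
  t=0,j=0: stock 81.0000 → up 110.9700 (V=110.9700), down 59.9400 (V=0.0000). Price 75.0997; hedge Δ=2.1746, bond B=-101.0432.
The time-0 hedge costs 75.0997, which is the no-arbitrage price.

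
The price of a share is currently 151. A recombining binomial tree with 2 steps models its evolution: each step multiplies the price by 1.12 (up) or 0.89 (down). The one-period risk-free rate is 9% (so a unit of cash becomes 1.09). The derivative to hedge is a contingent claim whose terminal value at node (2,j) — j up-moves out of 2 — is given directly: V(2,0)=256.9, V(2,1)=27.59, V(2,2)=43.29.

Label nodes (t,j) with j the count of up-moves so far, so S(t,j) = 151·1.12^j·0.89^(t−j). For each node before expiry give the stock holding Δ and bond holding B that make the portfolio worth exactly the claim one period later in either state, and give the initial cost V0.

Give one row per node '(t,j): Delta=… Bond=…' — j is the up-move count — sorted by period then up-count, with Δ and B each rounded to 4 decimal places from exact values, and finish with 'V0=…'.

(0,0): Delta=-0.4295 Bond=101.3473
(1,0): Delta=-7.4187 Bond=1049.7523
(1,1): Delta=0.4036 Bond=-30.4240
V0=36.4976

The replicating-portfolio and risk-neutral prices coincide; use p* = (1.09−0.89)/(1.12−0.89) = 0.8696 for the latter.
Terminal payoffs: V(2,0)=256.9000, V(2,1)=27.5900, V(2,2)=43.2900
(1,0): S=134.3900. Δ = (V_up−V_dn)/(S_up−S_dn) = (27.5900−256.9000)/(150.5168−119.6071) = -7.4187. V = [p*·27.5900 + (1−p*)·256.9000]/1.09 = 52.7523. B = V − Δ·S = 1049.7523.
(1,1): S=169.1200. Δ = (V_up−V_dn)/(S_up−S_dn) = (43.2900−27.5900)/(189.4144−150.5168) = 0.4036. V = [p*·43.2900 + (1−p*)·27.5900]/1.09 = 37.8369. B = V − Δ·S = -30.4240.
(0,0): S=151.0000. Δ = (V_up−V_dn)/(S_up−S_dn) = (37.8369−52.7523)/(169.1200−134.3900) = -0.4295. V = [p*·37.8369 + (1−p*)·52.7523]/1.09 = 36.4976. B = V − Δ·S = 101.3473.
Root portfolio cost Δ·151+B reproduces V0=36.4976.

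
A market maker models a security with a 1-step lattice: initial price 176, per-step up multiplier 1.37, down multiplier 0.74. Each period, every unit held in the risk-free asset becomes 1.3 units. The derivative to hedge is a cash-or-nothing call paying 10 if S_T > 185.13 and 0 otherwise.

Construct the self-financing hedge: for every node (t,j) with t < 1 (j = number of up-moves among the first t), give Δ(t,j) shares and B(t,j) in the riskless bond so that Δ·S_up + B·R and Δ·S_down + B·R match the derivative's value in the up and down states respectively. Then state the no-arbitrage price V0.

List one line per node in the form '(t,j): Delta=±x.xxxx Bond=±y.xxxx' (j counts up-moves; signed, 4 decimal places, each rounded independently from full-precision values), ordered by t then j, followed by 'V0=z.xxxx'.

The replicating-portfolio and risk-neutral prices coincide; use p* = (1.3−0.74)/(1.37−0.74) = 0.8889 for the latter.
Terminal values V(1,·): V(1,0)=0.0000, V(1,1)=10.0000
(0,0): S=176.0000. Δ = (V_up−V_dn)/(S_up−S_dn) = (10.0000−0.0000)/(241.1200−130.2400) = 0.0902. V = [p*·10.0000 + (1−p*)·0.0000]/1.3 = 6.8376. B = V − Δ·S = -9.0354.
Check: Δ(0,0)·S0 + B(0,0) = 6.8376 = V0.

(0,0): Delta=0.0902 Bond=-9.0354
V0=6.8376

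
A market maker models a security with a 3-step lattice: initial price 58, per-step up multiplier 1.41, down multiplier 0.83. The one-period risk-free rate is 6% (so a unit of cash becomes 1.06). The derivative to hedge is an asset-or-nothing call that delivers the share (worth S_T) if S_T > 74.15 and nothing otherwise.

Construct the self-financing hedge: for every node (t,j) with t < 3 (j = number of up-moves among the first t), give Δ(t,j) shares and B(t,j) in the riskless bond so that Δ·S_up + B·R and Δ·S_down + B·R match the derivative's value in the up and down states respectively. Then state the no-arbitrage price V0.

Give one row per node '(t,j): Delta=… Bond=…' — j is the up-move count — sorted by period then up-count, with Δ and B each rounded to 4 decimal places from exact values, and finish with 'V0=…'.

Under the risk-neutral measure, an up-move has probability p* = (R−d)/(u−d) = 0.3966 and values discount at R = 1.06.
At expiry t=3: V(3,0)=0.0000, V(3,1)=0.0000, V(3,2)=95.7071, V(3,3)=162.5868
  t=2,j=0: stock 39.9562 → up 56.3382 (V=0.0000), down 33.1636 (V=0.0000). Price 0.0000; hedge Δ=0.0000, bond B=0.0000.
  t=2,j=1: stock 67.8774 → up 95.7071 (V=95.7071), down 56.3382 (V=0.0000). Price 35.8046; hedge Δ=2.4310, bond B=-129.2077.
  t=2,j=2: stock 115.3098 → up 162.5868 (V=162.5868), down 95.7071 (V=95.7071). Price 115.3098; hedge Δ=1.0000, bond B=0.0000.
  t=1,j=0: stock 48.1400 → up 67.8774 (V=35.8046), down 39.9562 (V=0.0000). Price 13.3947; hedge Δ=1.2823, bond B=-48.3373.
  t=1,j=1: stock 81.7800 → up 115.3098 (V=115.3098), down 67.8774 (V=35.8046). Price 63.5212; hedge Δ=1.6762, bond B=-73.5568.
  t=0,j=0: stock 58.0000 → up 81.7800 (V=63.5212), down 48.1400 (V=13.3947). Price 31.3891; hedge Δ=1.4901, bond B=-55.0360.
Each (Δ,B) replicates both successor values, so the strategy is self-financing and V0 is arbitrage-free.

(0,0): Delta=1.4901 Bond=-55.0360
(1,0): Delta=1.2823 Bond=-48.3373
(1,1): Delta=1.6762 Bond=-73.5568
(2,0): Delta=0.0000 Bond=0.0000
(2,1): Delta=2.4310 Bond=-129.2077
(2,2): Delta=1.0000 Bond=0.0000
V0=31.3891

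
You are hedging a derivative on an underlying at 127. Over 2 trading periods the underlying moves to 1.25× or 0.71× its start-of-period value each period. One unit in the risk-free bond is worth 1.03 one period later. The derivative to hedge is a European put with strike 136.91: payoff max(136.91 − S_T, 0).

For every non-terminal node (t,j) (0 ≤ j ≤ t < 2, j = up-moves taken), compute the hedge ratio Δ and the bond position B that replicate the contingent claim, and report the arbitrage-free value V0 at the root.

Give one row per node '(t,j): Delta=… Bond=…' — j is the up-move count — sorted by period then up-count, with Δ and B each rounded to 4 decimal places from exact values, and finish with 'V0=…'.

(0,0): Delta=-0.4838 Bond=83.8636
(1,0): Delta=-1.0000 Bond=132.9223
(1,1): Delta=-0.2823 Bond=54.3813
V0=22.4169

Under the risk-neutral measure, an up-move has probability p* = (R−d)/(u−d) = 0.5926 and values discount at R = 1.03.
Payoff layer (t=2): V(2,0)=72.8893, V(2,1)=24.1975, V(2,2)=0.0000
  t=1,j=0: stock 90.1700 → up 112.7125 (V=24.1975), down 64.0207 (V=72.8893). Price 42.7523; hedge Δ=-1.0000, bond B=132.9223.
  t=1,j=1: stock 158.7500 → up 198.4375 (V=0.0000), down 112.7125 (V=24.1975). Price 9.5711; hedge Δ=-0.2823, bond B=54.3813.
  t=0,j=0: stock 127.0000 → up 158.7500 (V=9.5711), down 90.1700 (V=42.7523). Price 22.4169; hedge Δ=-0.4838, bond B=83.8636.
Check: Δ(0,0)·S0 + B(0,0) = 22.4169 = V0.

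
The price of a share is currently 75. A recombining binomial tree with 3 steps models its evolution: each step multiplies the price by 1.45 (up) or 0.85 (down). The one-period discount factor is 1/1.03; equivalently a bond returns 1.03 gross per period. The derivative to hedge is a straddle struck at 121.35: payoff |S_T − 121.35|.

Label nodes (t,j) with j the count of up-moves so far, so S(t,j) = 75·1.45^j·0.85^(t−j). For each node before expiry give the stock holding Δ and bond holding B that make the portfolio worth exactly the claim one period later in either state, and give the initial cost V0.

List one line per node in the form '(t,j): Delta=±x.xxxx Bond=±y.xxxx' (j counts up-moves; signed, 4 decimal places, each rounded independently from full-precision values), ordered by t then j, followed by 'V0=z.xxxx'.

No-arbitrage ⇒ martingale measure with p* = (R−d)/(u−d) = 0.3000.
Terminal values V(3,·): V(3,0)=75.2906, V(3,1)=42.7781, V(3,2)=12.6844, V(3,3)=107.2969
  t=2,j=0: stock 54.1875 → up 78.5719 (V=42.7781), down 46.0594 (V=75.2906). Price 63.6280; hedge Δ=-1.0000, bond B=117.8155.
  t=2,j=1: stock 92.4375 → up 134.0344 (V=12.6844), down 78.5719 (V=42.7781). Price 32.7670; hedge Δ=-0.5426, bond B=82.9232.
  t=2,j=2: stock 157.6875 → up 228.6469 (V=107.2969), down 134.0344 (V=12.6844). Price 39.8720; hedge Δ=1.0000, bond B=-117.8155.
  t=1,j=0: stock 63.7500 → up 92.4375 (V=32.7670), down 54.1875 (V=63.6280). Price 52.7861; hedge Δ=-0.8068, bond B=104.2212.
  t=1,j=1: stock 108.7500 → up 157.6875 (V=39.8720), down 92.4375 (V=32.7670). Price 33.8820; hedge Δ=0.1089, bond B=22.0404.
  t=0,j=0: stock 75.0000 → up 108.7500 (V=33.8820), down 63.7500 (V=52.7861). Price 45.7426; hedge Δ=-0.4201, bond B=77.2495.
Each (Δ,B) replicates both successor values, so the strategy is self-financing and V0 is arbitrage-free.

(0,0): Delta=-0.4201 Bond=77.2495
(1,0): Delta=-0.8068 Bond=104.2212
(1,1): Delta=0.1089 Bond=22.0404
(2,0): Delta=-1.0000 Bond=117.8155
(2,1): Delta=-0.5426 Bond=82.9232
(2,2): Delta=1.0000 Bond=-117.8155
V0=45.7426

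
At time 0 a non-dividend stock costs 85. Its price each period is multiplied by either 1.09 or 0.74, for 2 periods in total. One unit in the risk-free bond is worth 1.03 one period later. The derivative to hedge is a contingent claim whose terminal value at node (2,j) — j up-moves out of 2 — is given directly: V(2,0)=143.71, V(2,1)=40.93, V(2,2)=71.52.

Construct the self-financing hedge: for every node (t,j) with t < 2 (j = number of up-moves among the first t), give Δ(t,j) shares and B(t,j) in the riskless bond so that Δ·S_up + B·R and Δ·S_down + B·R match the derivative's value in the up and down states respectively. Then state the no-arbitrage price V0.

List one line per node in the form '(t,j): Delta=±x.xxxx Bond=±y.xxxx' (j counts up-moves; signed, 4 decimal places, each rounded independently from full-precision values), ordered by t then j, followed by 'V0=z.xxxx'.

No-arbitrage ⇒ martingale measure with p* = (R−d)/(u−d) = 0.8286.
Terminal values V(2,·): V(2,0)=143.7100, V(2,1)=40.9300, V(2,2)=71.5200
  t=1,j=0: stock 62.9000 → up 68.5610 (V=40.9300), down 46.5460 (V=143.7100). Price 56.8441; hedge Δ=-4.6686, bond B=350.5012.
  t=1,j=1: stock 92.6500 → up 100.9885 (V=71.5200), down 68.5610 (V=40.9300). Price 64.3456; hedge Δ=0.9433, bond B=-23.0544.
  t=0,j=0: stock 85.0000 → up 92.6500 (V=64.3456), down 62.9000 (V=56.8441). Price 61.2230; hedge Δ=0.2522, bond B=39.7900.
Each (Δ,B) replicates both successor values, so the strategy is self-financing and V0 is arbitrage-free.

(0,0): Delta=0.2522 Bond=39.7900
(1,0): Delta=-4.6686 Bond=350.5012
(1,1): Delta=0.9433 Bond=-23.0544
V0=61.2230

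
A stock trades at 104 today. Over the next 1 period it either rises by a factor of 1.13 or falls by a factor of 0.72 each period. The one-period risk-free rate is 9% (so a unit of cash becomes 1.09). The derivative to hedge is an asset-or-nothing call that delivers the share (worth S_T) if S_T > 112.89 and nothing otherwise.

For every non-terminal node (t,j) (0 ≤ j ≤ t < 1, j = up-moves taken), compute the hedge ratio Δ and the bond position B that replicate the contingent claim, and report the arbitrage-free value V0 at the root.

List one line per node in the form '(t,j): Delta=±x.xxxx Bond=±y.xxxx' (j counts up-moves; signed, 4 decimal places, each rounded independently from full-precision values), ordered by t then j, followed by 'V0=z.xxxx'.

Risk-neutral probability p* = (R−d)/(u−d) = (1.09−0.72)/(1.13−0.72) = 0.9024.
Terminal values V(1,·): V(1,0)=0.0000, V(1,1)=117.5200
(0,0): S=104.0000. Δ = (V_up−V_dn)/(S_up−S_dn) = (117.5200−0.0000)/(117.5200−74.8800) = 2.7561. V = [p*·117.5200 + (1−p*)·0.0000]/1.09 = 97.2978. B = V − Δ·S = -189.3363.
The time-0 hedge costs 97.2978, which is the no-arbitrage price.

(0,0): Delta=2.7561 Bond=-189.3363
V0=97.2978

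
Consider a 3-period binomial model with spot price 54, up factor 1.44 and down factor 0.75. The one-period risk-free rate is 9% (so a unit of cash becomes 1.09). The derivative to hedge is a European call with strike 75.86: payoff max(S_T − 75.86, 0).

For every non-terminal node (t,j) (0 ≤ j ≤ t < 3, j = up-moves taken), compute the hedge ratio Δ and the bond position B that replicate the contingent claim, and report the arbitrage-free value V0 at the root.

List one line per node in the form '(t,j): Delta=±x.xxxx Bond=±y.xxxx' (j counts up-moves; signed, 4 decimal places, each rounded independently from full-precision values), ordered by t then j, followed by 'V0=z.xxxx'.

The replicating-portfolio and risk-neutral prices coincide; use p* = (1.09−0.75)/(1.44−0.75) = 0.4928 for the latter.
Payoff layer (t=3): V(3,0)=0.0000, V(3,1)=0.0000, V(3,2)=8.1208, V(3,3)=85.3831
(2,0): S=30.3750. Δ = (V_up−V_dn)/(S_up−S_dn) = (0.0000−0.0000)/(43.7400−22.7812) = 0.0000. V = [p*·0.0000 + (1−p*)·0.0000]/1.09 = 0.0000. B = V − Δ·S = 0.0000.
(2,1): S=58.3200. Δ = (V_up−V_dn)/(S_up−S_dn) = (8.1208−0.0000)/(83.9808−43.7400) = 0.2018. V = [p*·8.1208 + (1−p*)·0.0000]/1.09 = 3.6712. B = V − Δ·S = -8.0981.
(2,2): S=111.9744. Δ = (V_up−V_dn)/(S_up−S_dn) = (85.3831−8.1208)/(161.2431−83.9808) = 1.0000. V = [p*·85.3831 + (1−p*)·8.1208]/1.09 = 42.3781. B = V − Δ·S = -69.5963.
(1,0): S=40.5000. Δ = (V_up−V_dn)/(S_up−S_dn) = (3.6712−0.0000)/(58.3200−30.3750) = 0.1314. V = [p*·3.6712 + (1−p*)·0.0000]/1.09 = 1.6596. B = V − Δ·S = -3.6609.
(1,1): S=77.7600. Δ = (V_up−V_dn)/(S_up−S_dn) = (42.3781−3.6712)/(111.9744−58.3200) = 0.7214. V = [p*·42.3781 + (1−p*)·3.6712]/1.09 = 20.8662. B = V − Δ·S = -35.2308.
(0,0): S=54.0000. Δ = (V_up−V_dn)/(S_up−S_dn) = (20.8662−1.6596)/(77.7600−40.5000) = 0.5155. V = [p*·20.8662 + (1−p*)·1.6596]/1.09 = 10.2052. B = V − Δ·S = -17.6304.
Each (Δ,B) replicates both successor values, so the strategy is self-financing and V0 is arbitrage-free.

(0,0): Delta=0.5155 Bond=-17.6304
(1,0): Delta=0.1314 Bond=-3.6609
(1,1): Delta=0.7214 Bond=-35.2308
(2,0): Delta=0.0000 Bond=0.0000
(2,1): Delta=0.2018 Bond=-8.0981
(2,2): Delta=1.0000 Bond=-69.5963
V0=10.2052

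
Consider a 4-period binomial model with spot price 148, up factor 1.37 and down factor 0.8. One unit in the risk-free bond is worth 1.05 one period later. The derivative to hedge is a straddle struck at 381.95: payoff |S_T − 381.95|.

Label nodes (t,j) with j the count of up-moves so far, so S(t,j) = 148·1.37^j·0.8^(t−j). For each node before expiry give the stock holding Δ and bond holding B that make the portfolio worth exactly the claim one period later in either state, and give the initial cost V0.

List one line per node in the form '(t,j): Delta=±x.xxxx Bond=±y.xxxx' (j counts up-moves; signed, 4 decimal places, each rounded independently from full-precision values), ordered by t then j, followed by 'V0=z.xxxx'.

(0,0): Delta=-0.7591 Bond=287.0668
(1,0): Delta=-1.0000 Bond=329.9428
(1,1): Delta=-0.5790 Bond=264.9111
(2,0): Delta=-1.0000 Bond=346.4399
(2,1): Delta=-1.0000 Bond=346.4399
(2,2): Delta=-0.2644 Bond=190.7541
(3,0): Delta=-1.0000 Bond=363.7619
(3,1): Delta=-1.0000 Bond=363.7619
(3,2): Delta=-1.0000 Bond=363.7619
(3,3): Delta=0.2854 Bond=-8.9500
V0=174.7201

Under the risk-neutral measure, an up-move has probability p* = (R−d)/(u−d) = 0.4386 and values discount at R = 1.05.
At expiry t=4: V(4,0)=321.3292, V(4,1)=278.1369, V(4,2)=204.1700, V(4,3)=77.5018, V(4,4)=139.4175
  t=3,j=0: stock 75.7760 → up 103.8131 (V=278.1369), down 60.6208 (V=321.3292). Price 287.9859; hedge Δ=-1.0000, bond B=363.7619.
  t=3,j=1: stock 129.7664 → up 177.7800 (V=204.1700), down 103.8131 (V=278.1369). Price 233.9955; hedge Δ=-1.0000, bond B=363.7619.
  t=3,j=2: stock 222.2250 → up 304.4482 (V=77.5018), down 177.7800 (V=204.1700). Price 141.5369; hedge Δ=-1.0000, bond B=363.7619.
  t=3,j=3: stock 380.5602 → up 521.3675 (V=139.4175), down 304.4482 (V=77.5018). Price 99.6741; hedge Δ=0.2854, bond B=-8.9500.
  t=2,j=0: stock 94.7200 → up 129.7664 (V=233.9955), down 75.7760 (V=287.9859). Price 251.7199; hedge Δ=-1.0000, bond B=346.4399.
  t=2,j=1: stock 162.2080 → up 222.2250 (V=141.5369), down 129.7664 (V=233.9955). Price 184.2319; hedge Δ=-1.0000, bond B=346.4399.
  t=2,j=2: stock 277.7812 → up 380.5602 (V=99.6741), down 222.2250 (V=141.5369). Price 117.3105; hedge Δ=-0.2644, bond B=190.7541.
  t=1,j=0: stock 118.4000 → up 162.2080 (V=184.2319), down 94.7200 (V=251.7199). Price 211.5428; hedge Δ=-1.0000, bond B=329.9428.
  t=1,j=1: stock 202.7600 → up 277.7812 (V=117.3105), down 162.2080 (V=184.2319). Price 147.5052; hedge Δ=-0.5790, bond B=264.9111.
  t=0,j=0: stock 148.0000 → up 202.7600 (V=147.5052), down 118.4000 (V=211.5428). Price 174.7201; hedge Δ=-0.7591, bond B=287.0668.
Each (Δ,B) replicates both successor values, so the strategy is self-financing and V0 is arbitrage-free.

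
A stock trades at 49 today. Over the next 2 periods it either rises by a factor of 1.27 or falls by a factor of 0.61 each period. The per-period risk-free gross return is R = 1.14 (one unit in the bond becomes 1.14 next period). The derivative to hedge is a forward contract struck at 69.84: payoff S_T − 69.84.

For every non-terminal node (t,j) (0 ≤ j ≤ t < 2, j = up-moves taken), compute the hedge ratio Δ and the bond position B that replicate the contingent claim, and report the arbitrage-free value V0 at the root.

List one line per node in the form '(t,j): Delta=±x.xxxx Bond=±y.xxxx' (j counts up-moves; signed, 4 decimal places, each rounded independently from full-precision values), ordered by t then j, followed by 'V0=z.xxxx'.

Risk-neutral probability p* = (R−d)/(u−d) = (1.14−0.61)/(1.27−0.61) = 0.8030.
Payoff layer (t=2): V(2,0)=-51.6071, V(2,1)=-31.8797, V(2,2)=9.1921
(1,0): S=29.8900. Δ = (V_up−V_dn)/(S_up−S_dn) = (-31.8797−-51.6071)/(37.9603−18.2329) = 1.0000. V = [p*·-31.8797 + (1−p*)·-51.6071]/1.14 = -31.3732. B = V − Δ·S = -61.2632.
(1,1): S=62.2300. Δ = (V_up−V_dn)/(S_up−S_dn) = (9.1921−-31.8797)/(79.0321−37.9603) = 1.0000. V = [p*·9.1921 + (1−p*)·-31.8797]/1.14 = 0.9668. B = V − Δ·S = -61.2632.
(0,0): S=49.0000. Δ = (V_up−V_dn)/(S_up−S_dn) = (0.9668−-31.3732)/(62.2300−29.8900) = 1.0000. V = [p*·0.9668 + (1−p*)·-31.3732]/1.14 = -4.7396. B = V − Δ·S = -53.7396.
Root portfolio cost Δ·49+B reproduces V0=-4.7396.

(0,0): Delta=1.0000 Bond=-53.7396
(1,0): Delta=1.0000 Bond=-61.2632
(1,1): Delta=1.0000 Bond=-61.2632
V0=-4.7396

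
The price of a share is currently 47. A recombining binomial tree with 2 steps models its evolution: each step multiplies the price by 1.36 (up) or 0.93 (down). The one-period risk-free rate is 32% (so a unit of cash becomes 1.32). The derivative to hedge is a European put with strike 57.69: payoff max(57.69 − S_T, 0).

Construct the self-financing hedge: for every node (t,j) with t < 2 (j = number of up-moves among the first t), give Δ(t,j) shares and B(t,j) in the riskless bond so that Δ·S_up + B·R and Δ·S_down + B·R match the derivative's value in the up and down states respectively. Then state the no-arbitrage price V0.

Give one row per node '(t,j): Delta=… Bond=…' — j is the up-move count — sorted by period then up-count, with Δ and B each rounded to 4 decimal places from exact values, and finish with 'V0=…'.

(0,0): Delta=-0.0594 Bond=2.8772
(1,0): Delta=-0.9066 Bond=40.8280
(1,1): Delta=0.0000 Bond=0.0000
V0=0.0846

The replicating-portfolio and risk-neutral prices coincide; use p* = (1.32−0.93)/(1.36−0.93) = 0.9070 for the latter.
At expiry t=2: V(2,0)=17.0397, V(2,1)=0.0000, V(2,2)=0.0000
  t=1,j=0: stock 43.7100 → up 59.4456 (V=0.0000), down 40.6503 (V=17.0397). Price 1.2008; hedge Δ=-0.9066, bond B=40.8280.
  t=1,j=1: stock 63.9200 → up 86.9312 (V=0.0000), down 59.4456 (V=0.0000). Price 0.0000; hedge Δ=0.0000, bond B=0.0000.
  t=0,j=0: stock 47.0000 → up 63.9200 (V=0.0000), down 43.7100 (V=1.2008). Price 0.0846; hedge Δ=-0.0594, bond B=2.8772.
Check: Δ(0,0)·S0 + B(0,0) = 0.0846 = V0.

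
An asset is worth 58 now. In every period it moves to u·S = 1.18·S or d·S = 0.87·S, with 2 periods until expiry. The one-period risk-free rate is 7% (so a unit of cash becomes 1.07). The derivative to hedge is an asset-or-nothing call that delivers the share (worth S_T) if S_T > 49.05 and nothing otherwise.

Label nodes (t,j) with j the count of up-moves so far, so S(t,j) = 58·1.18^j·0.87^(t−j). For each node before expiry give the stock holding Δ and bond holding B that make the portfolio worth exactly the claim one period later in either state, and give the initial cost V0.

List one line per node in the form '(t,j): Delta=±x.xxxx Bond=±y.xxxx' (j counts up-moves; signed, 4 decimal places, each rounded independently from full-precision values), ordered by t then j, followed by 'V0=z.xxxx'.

No-arbitrage ⇒ martingale measure with p* = (R−d)/(u−d) = 0.6452.
Terminal values V(2,·): V(2,0)=0.0000, V(2,1)=59.5428, V(2,2)=80.7592
(1,0): S=50.4600. Δ = (V_up−V_dn)/(S_up−S_dn) = (59.5428−0.0000)/(59.5428−43.9002) = 3.8065. V = [p*·59.5428 + (1−p*)·0.0000]/1.07 = 35.9016. B = V − Δ·S = -156.1720.
(1,1): S=68.4400. Δ = (V_up−V_dn)/(S_up−S_dn) = (80.7592−59.5428)/(80.7592−59.5428) = 1.0000. V = [p*·80.7592 + (1−p*)·59.5428]/1.07 = 68.4400. B = V − Δ·S = 0.0000.
(0,0): S=58.0000. Δ = (V_up−V_dn)/(S_up−S_dn) = (68.4400−35.9016)/(68.4400−50.4600) = 1.8097. V = [p*·68.4400 + (1−p*)·35.9016]/1.07 = 53.1721. B = V − Δ·S = -51.7905.
The time-0 hedge costs 53.1721, which is the no-arbitrage price.

(0,0): Delta=1.8097 Bond=-51.7905
(1,0): Delta=3.8065 Bond=-156.1720
(1,1): Delta=1.0000 Bond=0.0000
V0=53.1721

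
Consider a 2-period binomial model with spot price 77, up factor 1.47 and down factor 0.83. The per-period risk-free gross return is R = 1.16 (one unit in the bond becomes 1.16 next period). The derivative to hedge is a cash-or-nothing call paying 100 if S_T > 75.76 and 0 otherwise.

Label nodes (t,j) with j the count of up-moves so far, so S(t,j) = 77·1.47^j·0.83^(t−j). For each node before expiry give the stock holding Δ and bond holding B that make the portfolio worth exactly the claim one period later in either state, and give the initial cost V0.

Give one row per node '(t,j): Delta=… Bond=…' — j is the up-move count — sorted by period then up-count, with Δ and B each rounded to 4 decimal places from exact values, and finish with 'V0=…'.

(0,0): Delta=0.8473 Bond=-8.3642
(1,0): Delta=2.4448 Bond=-111.7996
(1,1): Delta=0.0000 Bond=86.2069
V0=56.8803

The replicating-portfolio and risk-neutral prices coincide; use p* = (1.16−0.83)/(1.47−0.83) = 0.5156 for the latter.
Terminal values V(2,·): V(2,0)=0.0000, V(2,1)=100.0000, V(2,2)=100.0000
  t=1,j=0: stock 63.9100 → up 93.9477 (V=100.0000), down 53.0453 (V=0.0000). Price 44.4504; hedge Δ=2.4448, bond B=-111.7996.
  t=1,j=1: stock 113.1900 → up 166.3893 (V=100.0000), down 93.9477 (V=100.0000). Price 86.2069; hedge Δ=0.0000, bond B=86.2069.
  t=0,j=0: stock 77.0000 → up 113.1900 (V=86.2069), down 63.9100 (V=44.4504). Price 56.8803; hedge Δ=0.8473, bond B=-8.3642.
The time-0 hedge costs 56.8803, which is the no-arbitrage price.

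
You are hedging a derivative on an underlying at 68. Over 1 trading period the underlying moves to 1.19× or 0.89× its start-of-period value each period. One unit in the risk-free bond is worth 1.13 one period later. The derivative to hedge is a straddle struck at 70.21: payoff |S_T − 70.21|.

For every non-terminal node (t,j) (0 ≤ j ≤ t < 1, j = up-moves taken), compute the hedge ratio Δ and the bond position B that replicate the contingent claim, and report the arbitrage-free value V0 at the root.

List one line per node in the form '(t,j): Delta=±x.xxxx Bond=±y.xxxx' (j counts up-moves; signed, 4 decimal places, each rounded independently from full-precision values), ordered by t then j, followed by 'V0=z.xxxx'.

(0,0): Delta=0.0500 Bond=5.8973
V0=9.2973

Risk-neutral probability p* = (R−d)/(u−d) = (1.13−0.89)/(1.19−0.89) = 0.8000.
Terminal payoffs: V(1,0)=9.6900, V(1,1)=10.7100
(0,0): S=68.0000. Δ = (V_up−V_dn)/(S_up−S_dn) = (10.7100−9.6900)/(80.9200−60.5200) = 0.0500. V = [p*·10.7100 + (1−p*)·9.6900]/1.13 = 9.2973. B = V − Δ·S = 5.8973.
Root portfolio cost Δ·68+B reproduces V0=9.2973.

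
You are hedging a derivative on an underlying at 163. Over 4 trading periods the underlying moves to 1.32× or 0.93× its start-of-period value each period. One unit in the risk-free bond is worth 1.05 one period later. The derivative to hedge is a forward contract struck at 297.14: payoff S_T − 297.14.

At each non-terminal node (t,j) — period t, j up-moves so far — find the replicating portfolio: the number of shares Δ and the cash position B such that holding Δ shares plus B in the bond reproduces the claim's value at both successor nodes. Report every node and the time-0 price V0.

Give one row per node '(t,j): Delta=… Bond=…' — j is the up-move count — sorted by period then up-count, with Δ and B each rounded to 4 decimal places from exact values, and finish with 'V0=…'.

Risk-neutral probability p* = (R−d)/(u−d) = (1.05−0.93)/(1.32−0.93) = 0.3077.
Terminal values V(4,·): V(4,0)=-175.2075, V(4,1)=-124.0745, V(4,2)=-51.4987, V(4,3)=51.5121, V(4,4)=197.7211
Node (3,0) S=131.1102: V=(p*·-124.0745+(1−p*)·-175.2075)/1.05=-151.8803; Δ=(-124.0745−-175.2075)/(173.0655−121.9325)=1.0000; B=V−Δ·S=-282.9905
Node (3,1) S=186.0919: V=(p*·-51.4987+(1−p*)·-124.0745)/1.05=-96.8986; Δ=(-51.4987−-124.0745)/(245.6413−173.0655)=1.0000; B=V−Δ·S=-282.9905
Node (3,2) S=264.1304: V=(p*·51.5121+(1−p*)·-51.4987)/1.05=-18.8601; Δ=(51.5121−-51.4987)/(348.6521−245.6413)=1.0000; B=V−Δ·S=-282.9905
Node (3,3) S=374.8948: V=(p*·197.7211+(1−p*)·51.5121)/1.05=91.9043; Δ=(197.7211−51.5121)/(494.8611−348.6521)=1.0000; B=V−Δ·S=-282.9905
Node (2,0) S=140.9787: V=(p*·-96.8986+(1−p*)·-151.8803)/1.05=-128.5360; Δ=(-96.8986−-151.8803)/(186.0919−131.1102)=1.0000; B=V−Δ·S=-269.5147
Node (2,1) S=200.0988: V=(p*·-18.8601+(1−p*)·-96.8986)/1.05=-69.4159; Δ=(-18.8601−-96.8986)/(264.1304−186.0919)=1.0000; B=V−Δ·S=-269.5147
Node (2,2) S=284.0112: V=(p*·91.9043+(1−p*)·-18.8601)/1.05=14.4965; Δ=(91.9043−-18.8601)/(374.8948−264.1304)=1.0000; B=V−Δ·S=-269.5147
Node (1,0) S=151.5900: V=(p*·-69.4159+(1−p*)·-128.5360)/1.05=-105.0907; Δ=(-69.4159−-128.5360)/(200.0988−140.9787)=1.0000; B=V−Δ·S=-256.6807
Node (1,1) S=215.1600: V=(p*·14.4965+(1−p*)·-69.4159)/1.05=-41.5207; Δ=(14.4965−-69.4159)/(284.0112−200.0988)=1.0000; B=V−Δ·S=-256.6807
Node (0,0) S=163.0000: V=(p*·-41.5207+(1−p*)·-105.0907)/1.05=-81.4578; Δ=(-41.5207−-105.0907)/(215.1600−151.5900)=1.0000; B=V−Δ·S=-244.4578
Root portfolio cost Δ·163+B reproduces V0=-81.4578.

(0,0): Delta=1.0000 Bond=-244.4578
(1,0): Delta=1.0000 Bond=-256.6807
(1,1): Delta=1.0000 Bond=-256.6807
(2,0): Delta=1.0000 Bond=-269.5147
(2,1): Delta=1.0000 Bond=-269.5147
(2,2): Delta=1.0000 Bond=-269.5147
(3,0): Delta=1.0000 Bond=-282.9905
(3,1): Delta=1.0000 Bond=-282.9905
(3,2): Delta=1.0000 Bond=-282.9905
(3,3): Delta=1.0000 Bond=-282.9905
V0=-81.4578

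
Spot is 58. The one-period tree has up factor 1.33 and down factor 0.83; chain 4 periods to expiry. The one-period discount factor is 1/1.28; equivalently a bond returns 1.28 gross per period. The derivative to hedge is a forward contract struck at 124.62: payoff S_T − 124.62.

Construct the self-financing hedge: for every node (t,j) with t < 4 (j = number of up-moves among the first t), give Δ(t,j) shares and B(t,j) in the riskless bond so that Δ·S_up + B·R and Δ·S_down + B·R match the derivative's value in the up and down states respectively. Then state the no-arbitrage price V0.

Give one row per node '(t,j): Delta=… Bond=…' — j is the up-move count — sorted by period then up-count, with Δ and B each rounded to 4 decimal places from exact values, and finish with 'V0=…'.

(0,0): Delta=1.0000 Bond=-46.4246
(1,0): Delta=1.0000 Bond=-59.4234
(1,1): Delta=1.0000 Bond=-59.4234
(2,0): Delta=1.0000 Bond=-76.0620
(2,1): Delta=1.0000 Bond=-76.0620
(2,2): Delta=1.0000 Bond=-76.0620
(3,0): Delta=1.0000 Bond=-97.3594
(3,1): Delta=1.0000 Bond=-97.3594
(3,2): Delta=1.0000 Bond=-97.3594
(3,3): Delta=1.0000 Bond=-97.3594
V0=11.5754

Since d<R<u, set p* = (R−d)/(u−d) = 0.9000; price each node as the discounted p*-expectation of its children.
Terminal payoffs: V(4,0)=-97.0942, V(4,1)=-80.5124, V(4,2)=-53.9415, V(4,3)=-11.3641, V(4,4)=56.8624
  t=3,j=0: stock 33.1636 → up 44.1076 (V=-80.5124), down 27.5258 (V=-97.0942). Price -64.1957; hedge Δ=1.0000, bond B=-97.3594.
  t=3,j=1: stock 53.1417 → up 70.6785 (V=-53.9415), down 44.1076 (V=-80.5124). Price -44.2176; hedge Δ=1.0000, bond B=-97.3594.
  t=3,j=2: stock 85.1548 → up 113.2559 (V=-11.3641), down 70.6785 (V=-53.9415). Price -12.2045; hedge Δ=1.0000, bond B=-97.3594.
  t=3,j=3: stock 136.4529 → up 181.4824 (V=56.8624), down 113.2559 (V=-11.3641). Price 39.0936; hedge Δ=1.0000, bond B=-97.3594.
  t=2,j=0: stock 39.9562 → up 53.1417 (V=-44.2176), down 33.1636 (V=-64.1957). Price -36.1058; hedge Δ=1.0000, bond B=-76.0620.
  t=2,j=1: stock 64.0262 → up 85.1548 (V=-12.2045), down 53.1417 (V=-44.2176). Price -12.0358; hedge Δ=1.0000, bond B=-76.0620.
  t=2,j=2: stock 102.5962 → up 136.4529 (V=39.0936), down 85.1548 (V=-12.2045). Price 26.5342; hedge Δ=1.0000, bond B=-76.0620.
  t=1,j=0: stock 48.1400 → up 64.0262 (V=-12.0358), down 39.9562 (V=-36.1058). Price -11.2834; hedge Δ=1.0000, bond B=-59.4234.
  t=1,j=1: stock 77.1400 → up 102.5962 (V=26.5342), down 64.0262 (V=-12.0358). Price 17.7166; hedge Δ=1.0000, bond B=-59.4234.
  t=0,j=0: stock 58.0000 → up 77.1400 (V=17.7166), down 48.1400 (V=-11.2834). Price 11.5754; hedge Δ=1.0000, bond B=-46.4246.
The time-0 hedge costs 11.5754, which is the no-arbitrage price.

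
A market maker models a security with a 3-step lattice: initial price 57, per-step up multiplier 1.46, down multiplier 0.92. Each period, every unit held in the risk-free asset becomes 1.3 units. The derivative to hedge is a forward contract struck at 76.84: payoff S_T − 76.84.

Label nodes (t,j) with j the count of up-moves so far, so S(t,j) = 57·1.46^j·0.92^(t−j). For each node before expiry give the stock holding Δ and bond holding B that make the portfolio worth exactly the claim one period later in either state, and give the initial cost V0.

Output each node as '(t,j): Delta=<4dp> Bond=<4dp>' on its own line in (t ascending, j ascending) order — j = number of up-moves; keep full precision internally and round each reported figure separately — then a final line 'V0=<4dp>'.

The replicating-portfolio and risk-neutral prices coincide; use p* = (1.3−0.92)/(1.46−0.92) = 0.7037 for the latter.
Terminal values V(3,·): V(3,0)=-32.4548, V(3,1)=-6.4026, V(3,2)=34.9411, V(3,3)=100.5518
Node (2,0) S=48.2448: V=(p*·-6.4026+(1−p*)·-32.4548)/1.3=-10.8629; Δ=(-6.4026−-32.4548)/(70.4374−44.3852)=1.0000; B=V−Δ·S=-59.1077
Node (2,1) S=76.5624: V=(p*·34.9411+(1−p*)·-6.4026)/1.3=17.4547; Δ=(34.9411−-6.4026)/(111.7811−70.4374)=1.0000; B=V−Δ·S=-59.1077
Node (2,2) S=121.5012: V=(p*·100.5518+(1−p*)·34.9411)/1.3=62.3935; Δ=(100.5518−34.9411)/(177.3918−111.7811)=1.0000; B=V−Δ·S=-59.1077
Node (1,0) S=52.4400: V=(p*·17.4547+(1−p*)·-10.8629)/1.3=6.9725; Δ=(17.4547−-10.8629)/(76.5624−48.2448)=1.0000; B=V−Δ·S=-45.4675
Node (1,1) S=83.2200: V=(p*·62.3935+(1−p*)·17.4547)/1.3=37.7525; Δ=(62.3935−17.4547)/(121.5012−76.5624)=1.0000; B=V−Δ·S=-45.4675
Node (0,0) S=57.0000: V=(p*·37.7525+(1−p*)·6.9725)/1.3=22.0250; Δ=(37.7525−6.9725)/(83.2200−52.4400)=1.0000; B=V−Δ·S=-34.9750
Root portfolio cost Δ·57+B reproduces V0=22.0250.

(0,0): Delta=1.0000 Bond=-34.9750
(1,0): Delta=1.0000 Bond=-45.4675
(1,1): Delta=1.0000 Bond=-45.4675
(2,0): Delta=1.0000 Bond=-59.1077
(2,1): Delta=1.0000 Bond=-59.1077
(2,2): Delta=1.0000 Bond=-59.1077
V0=22.0250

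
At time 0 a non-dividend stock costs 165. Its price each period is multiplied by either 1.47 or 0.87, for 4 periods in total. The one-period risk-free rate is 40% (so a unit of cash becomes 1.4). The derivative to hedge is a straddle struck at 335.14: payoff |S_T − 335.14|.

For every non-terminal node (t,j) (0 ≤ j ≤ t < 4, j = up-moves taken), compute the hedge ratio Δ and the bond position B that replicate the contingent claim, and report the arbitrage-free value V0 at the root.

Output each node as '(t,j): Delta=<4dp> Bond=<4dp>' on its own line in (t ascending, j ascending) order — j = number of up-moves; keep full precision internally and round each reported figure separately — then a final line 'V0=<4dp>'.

No-arbitrage ⇒ martingale measure with p* = (R−d)/(u−d) = 0.8833.
Terminal payoffs: V(4,0)=240.6119, V(4,1)=175.4201, V(4,2)=65.2684, V(4,3)=120.8499, V(4,4)=435.3257
  t=3,j=0: stock 108.6530 → up 159.7199 (V=175.4201), down 94.5281 (V=240.6119). Price 130.7327; hedge Δ=-1.0000, bond B=239.3857.
  t=3,j=1: stock 183.5861 → up 269.8716 (V=65.2684), down 159.7199 (V=175.4201). Price 55.7996; hedge Δ=-1.0000, bond B=239.3857.
  t=3,j=2: stock 310.1972 → up 455.9899 (V=120.8499), down 269.8716 (V=65.2684). Price 81.6896; hedge Δ=0.2986, bond B=-10.9462.
  t=3,j=3: stock 524.1263 → up 770.4657 (V=435.3257), down 455.9899 (V=120.8499). Price 284.7406; hedge Δ=1.0000, bond B=-239.3857.
  t=2,j=0: stock 124.8885 → up 183.5861 (V=55.7996), down 108.6530 (V=130.7327). Price 46.1013; hedge Δ=-1.0000, bond B=170.9898.
  t=2,j=1: stock 211.0185 → up 310.1972 (V=81.6896), down 183.5861 (V=55.7996). Price 56.1922; hedge Δ=0.2045, bond B=13.0423.
  t=2,j=2: stock 356.5485 → up 524.1263 (V=284.7406), down 310.1972 (V=81.6896). Price 186.4652; hedge Δ=0.9492, bond B=-151.9532.
  t=1,j=0: stock 143.5500 → up 211.0185 (V=56.1922), down 124.8885 (V=46.1013). Price 39.2964; hedge Δ=0.1172, bond B=22.4782.
  t=1,j=1: stock 242.5500 → up 356.5485 (V=186.4652), down 211.0185 (V=56.1922). Price 122.3334; hedge Δ=0.8952, bond B=-94.7884.
  t=0,j=0: stock 165.0000 → up 242.5500 (V=122.3334), down 143.5500 (V=39.2964). Price 80.4612; hedge Δ=0.8388, bond B=-57.9338.
Root portfolio cost Δ·165+B reproduces V0=80.4612.

(0,0): Delta=0.8388 Bond=-57.9338
(1,0): Delta=0.1172 Bond=22.4782
(1,1): Delta=0.8952 Bond=-94.7884
(2,0): Delta=-1.0000 Bond=170.9898
(2,1): Delta=0.2045 Bond=13.0423
(2,2): Delta=0.9492 Bond=-151.9532
(3,0): Delta=-1.0000 Bond=239.3857
(3,1): Delta=-1.0000 Bond=239.3857
(3,2): Delta=0.2986 Bond=-10.9462
(3,3): Delta=1.0000 Bond=-239.3857
V0=80.4612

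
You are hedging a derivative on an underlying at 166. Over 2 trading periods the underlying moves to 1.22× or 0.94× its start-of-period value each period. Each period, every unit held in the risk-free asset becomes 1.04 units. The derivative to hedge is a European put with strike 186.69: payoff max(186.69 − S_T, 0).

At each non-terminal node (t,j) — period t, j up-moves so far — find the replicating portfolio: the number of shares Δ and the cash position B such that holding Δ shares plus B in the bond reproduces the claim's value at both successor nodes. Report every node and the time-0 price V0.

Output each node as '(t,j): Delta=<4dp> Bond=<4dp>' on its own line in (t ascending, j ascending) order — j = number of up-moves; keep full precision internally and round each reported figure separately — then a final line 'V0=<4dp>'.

No-arbitrage ⇒ martingale measure with p* = (R−d)/(u−d) = 0.3571.
Payoff layer (t=2): V(2,0)=40.0124, V(2,1)=0.0000, V(2,2)=0.0000
  t=1,j=0: stock 156.0400 → up 190.3688 (V=0.0000), down 146.6776 (V=40.0124). Price 24.7329; hedge Δ=-0.9158, bond B=167.6344.
  t=1,j=1: stock 202.5200 → up 247.0744 (V=0.0000), down 190.3688 (V=0.0000). Price 0.0000; hedge Δ=0.0000, bond B=0.0000.
  t=0,j=0: stock 166.0000 → up 202.5200 (V=0.0000), down 156.0400 (V=24.7329). Price 15.2882; hedge Δ=-0.5321, bond B=103.6201.
Check: Δ(0,0)·S0 + B(0,0) = 15.2882 = V0.

(0,0): Delta=-0.5321 Bond=103.6201
(1,0): Delta=-0.9158 Bond=167.6344
(1,1): Delta=0.0000 Bond=0.0000
V0=15.2882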